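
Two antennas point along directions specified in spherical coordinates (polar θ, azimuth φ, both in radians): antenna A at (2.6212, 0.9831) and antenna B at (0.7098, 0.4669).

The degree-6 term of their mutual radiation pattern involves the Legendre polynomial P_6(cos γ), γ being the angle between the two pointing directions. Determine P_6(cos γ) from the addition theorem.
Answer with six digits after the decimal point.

Addition theorem: P_6(cos γ) = (4π/13) Σ_m Y*_{lm}(Ω₁) Y_{lm}(Ω₂), m = −6…6:
  m=-6: Y*=0.00677 - 0.00274j  Y=-0.03488 - 0.01235j  product -0.00027 + 0.00001j
  m=-5: Y*=-0.00890 + 0.04322j  Y=-0.10318 - 0.10776j  product 0.00558 - 0.00350j
  m=-4: Y*=-0.11166 - 0.11287j  Y=-0.10028 - 0.32789j  product -0.02581 + 0.04793j
  m=-3: Y*=0.36009 - 0.07011j  Y=0.07704 - 0.44856j  product -0.00371 - 0.16693j
  m=-2: Y*=-0.19075 + 0.45700j  Y=0.12890 - 0.17422j  product 0.05503 + 0.09214j
  m=-1: Y*=-0.11005 - 0.16518j  Y=-0.24311 + 0.12254j  product 0.04700 + 0.02667j
  m=+0: Y*=-0.37639 + 0.00000j  Y=-0.30929 + 0.00000j  product 0.11641 + 0.00000j
  m=+1: Y*=0.11005 - 0.16518j  Y=0.24311 + 0.12254j  product 0.04700 - 0.02667j
  m=+2: Y*=-0.19075 - 0.45700j  Y=0.12890 + 0.17422j  product 0.05503 - 0.09214j
  m=+3: Y*=-0.36009 - 0.07011j  Y=-0.07704 - 0.44856j  product -0.00371 + 0.16693j
  m=+4: Y*=-0.11166 + 0.11287j  Y=-0.10028 + 0.32789j  product -0.02581 - 0.04793j
  m=+5: Y*=0.00890 + 0.04322j  Y=0.10318 - 0.10776j  product 0.00558 + 0.00350j
  m=+6: Y*=0.00677 + 0.00274j  Y=-0.03488 + 0.01235j  product -0.00027 - 0.00001j
Accumulated sum 0.27204 + 0.00000j; after 4π/(2l+1) scaling, 0.26297 + 0.00000j ⇒ P_6 = 0.262966

0.262966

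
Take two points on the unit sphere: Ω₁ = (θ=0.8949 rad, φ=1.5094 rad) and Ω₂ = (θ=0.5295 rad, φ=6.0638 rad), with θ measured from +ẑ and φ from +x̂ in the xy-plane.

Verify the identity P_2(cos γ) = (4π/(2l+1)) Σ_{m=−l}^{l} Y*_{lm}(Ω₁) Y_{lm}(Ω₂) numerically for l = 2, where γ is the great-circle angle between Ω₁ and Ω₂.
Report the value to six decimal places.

Addition theorem: P_2(cos γ) = (4π/5) Σ_m Y*_{lm}(Ω₁) Y_{lm}(Ω₂), m = −2…2:
  m=-2: Y*=-0.23333 + 0.02880j  Y=0.08921 + 0.04187j  product -0.02202 - 0.00720j
  m=-1: Y*=0.02313 + 0.37634j  Y=0.32871 + 0.07329j  product -0.01998 + 0.12540j
  m=+0: Y*=0.05491 + 0.00000j  Y=0.38939 + 0.00000j  product 0.02138 + 0.00000j
  m=+1: Y*=-0.02313 + 0.37634j  Y=-0.32871 + 0.07329j  product -0.01998 - 0.12540j
  m=+2: Y*=-0.23333 - 0.02880j  Y=0.08921 - 0.04187j  product -0.02202 + 0.00720j
Accumulated sum -0.06262 - 0.00000j; after 4π/(2l+1) scaling, -0.15737 - 0.00000j ⇒ P_2 = -0.157374

-0.157374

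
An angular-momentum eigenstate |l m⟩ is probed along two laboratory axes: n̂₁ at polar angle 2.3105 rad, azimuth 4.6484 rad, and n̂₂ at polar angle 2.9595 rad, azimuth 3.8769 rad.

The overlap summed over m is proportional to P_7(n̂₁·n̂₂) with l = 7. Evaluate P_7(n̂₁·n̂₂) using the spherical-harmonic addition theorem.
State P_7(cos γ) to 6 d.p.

-0.070492

Summing Y*_{l m}(θ₁,φ₁)·Y_{l m}(θ₂,φ₂) over m ∈ [−7, 7]; prefactor 4π/(2·7+1) = 0.837758:
  [-7]  conj(Y_{7,-7})(Ω₁) = +0.025986+0.054081i ; Y_{7,-7}(Ω₂) = -0.000001-0.000003i ; Δ = +0.000000-0.000000i
  [-6]  conj(Y_{7,-6})(Ω₁) = +0.189951-0.076737i ; Y_{7,-6}(Ω₂) = +0.000019-0.000062i ; Δ = -0.000001-0.000013i
  [-5]  conj(Y_{7,-5})(Ω₁) = -0.124528-0.375845i ; Y_{7,-5}(Ω₂) = +0.000711-0.000422i ; Δ = -0.000247-0.000215i
  [-4]  conj(Y_{7,-4})(Ω₁) = -0.414138+0.108378i ; Y_{7,-4}(Ω₂) = +0.007282+0.001479i ; Δ = -0.003176+0.000177i
  [-3]  conj(Y_{7,-3})(Ω₁) = +0.021559+0.110922i ; Y_{7,-3}(Ω₂) = +0.028430+0.038575i ; Δ = -0.003666+0.003985i
  [-2]  conj(Y_{7,-2})(Ω₁) = -0.311513+0.040086i ; Y_{7,-2}(Ω₂) = -0.021389+0.212785i ; Δ = -0.001867-0.067143i
  [-1]  conj(Y_{7,-1})(Ω₁) = +0.016929+0.264203i ; Y_{7,-1}(Ω₂) = -0.434660+0.393159i ; Δ = -0.111232-0.108183i
  [+0]  conj(Y_{7,0})(Ω₁) = -0.243854-0.000000i ; Y_{7,0}(Ω₂) = -0.640687+0.000000i ; Δ = +0.156234+0.000000i
  [+1]  conj(Y_{7,1})(Ω₁) = -0.016929+0.264203i ; Y_{7,1}(Ω₂) = +0.434660+0.393159i ; Δ = -0.111232+0.108183i
  [+2]  conj(Y_{7,2})(Ω₁) = -0.311513-0.040086i ; Y_{7,2}(Ω₂) = -0.021389-0.212785i ; Δ = -0.001867+0.067143i
  [+3]  conj(Y_{7,3})(Ω₁) = -0.021559+0.110922i ; Y_{7,3}(Ω₂) = -0.028430+0.038575i ; Δ = -0.003666-0.003985i
  [+4]  conj(Y_{7,4})(Ω₁) = -0.414138-0.108378i ; Y_{7,4}(Ω₂) = +0.007282-0.001479i ; Δ = -0.003176-0.000177i
  [+5]  conj(Y_{7,5})(Ω₁) = +0.124528-0.375845i ; Y_{7,5}(Ω₂) = -0.000711-0.000422i ; Δ = -0.000247+0.000215i
  [+6]  conj(Y_{7,6})(Ω₁) = +0.189951+0.076737i ; Y_{7,6}(Ω₂) = +0.000019+0.000062i ; Δ = -0.000001+0.000013i
  [+7]  conj(Y_{7,7})(Ω₁) = -0.025986+0.054081i ; Y_{7,7}(Ω₂) = +0.000001-0.000003i ; Δ = +0.000000+0.000000i
Accumulated sum -0.084144-0.000000i; after 4π/(2l+1) scaling, -0.070492-0.000000i ⇒ P_7 = -0.070492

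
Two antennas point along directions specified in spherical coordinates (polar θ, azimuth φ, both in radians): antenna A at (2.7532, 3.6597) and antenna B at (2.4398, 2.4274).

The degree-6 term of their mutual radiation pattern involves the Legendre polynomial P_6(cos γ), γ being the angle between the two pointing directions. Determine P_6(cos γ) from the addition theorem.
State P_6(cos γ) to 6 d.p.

-0.371876

Addition theorem: P_6(cos γ) = (4π/13) Σ_m Y*_{lm}(Ω₁) Y_{lm}(Ω₂), m = −6…6:
  [-6]  conj(Y_{6,-6})(Ω₁) = (-0.001424, 0.000047) ; Y_{6,-6}(Ω₂) = (-0.014492, -0.031831) ; Δ = (0.000022, 0.000045)
  [-5]  conj(Y_{6,-5})(Ω₁) = (-0.010278, 0.006316) ; Y_{6,-5}(Ω₂) = (-0.130310, -0.059664) ; Δ = (0.001716, -0.000210)
  [-4]  conj(Y_{6,-4})(Ω₁) = (-0.029720, 0.054191) ; Y_{6,-4}(Ω₂) = (-0.322102, 0.094306) ; Δ = (0.004462, -0.020258)
  [-3]  conj(Y_{6,-3})(Ω₁) = (0.003464, 0.210261) ; Y_{6,-3}(Ω₂) = (-0.247380, 0.384437) ; Δ = (-0.081689, -0.050682)
  [-2]  conj(Y_{6,-2})(Ω₁) = (0.233093, 0.393680) ; Y_{6,-2}(Ω₂) = (0.033268, 0.232027) ; Δ = (-0.083590, 0.067181)
  [-1]  conj(Y_{6,-1})(Ω₁) = (0.441040, 0.251415) ; Y_{6,-1}(Ω₂) = (-0.195197, -0.169206) ; Δ = (-0.043549, -0.123702)
  [+0]  conj(Y_{6,0})(Ω₁) = (-0.063597, -0.000000) ; Y_{6,0}(Ω₂) = (-0.323055, 0.000000) ; Δ = (0.020545, 0.000000)
  [+1]  conj(Y_{6,1})(Ω₁) = (-0.441040, 0.251415) ; Y_{6,1}(Ω₂) = (0.195197, -0.169206) ; Δ = (-0.043549, 0.123702)
  [+2]  conj(Y_{6,2})(Ω₁) = (0.233093, -0.393680) ; Y_{6,2}(Ω₂) = (0.033268, -0.232027) ; Δ = (-0.083590, -0.067181)
  [+3]  conj(Y_{6,3})(Ω₁) = (-0.003464, 0.210261) ; Y_{6,3}(Ω₂) = (0.247380, 0.384437) ; Δ = (-0.081689, 0.050682)
  [+4]  conj(Y_{6,4})(Ω₁) = (-0.029720, -0.054191) ; Y_{6,4}(Ω₂) = (-0.322102, -0.094306) ; Δ = (0.004462, 0.020258)
  [+5]  conj(Y_{6,5})(Ω₁) = (0.010278, 0.006316) ; Y_{6,5}(Ω₂) = (0.130310, -0.059664) ; Δ = (0.001716, 0.000210)
  [+6]  conj(Y_{6,6})(Ω₁) = (-0.001424, -0.000047) ; Y_{6,6}(Ω₂) = (-0.014492, 0.031831) ; Δ = (0.000022, -0.000045)
Σ over m = (-0.384709, 0.000000); ×(4π/13) → (-0.371876, 0.000000). Real part: -0.371876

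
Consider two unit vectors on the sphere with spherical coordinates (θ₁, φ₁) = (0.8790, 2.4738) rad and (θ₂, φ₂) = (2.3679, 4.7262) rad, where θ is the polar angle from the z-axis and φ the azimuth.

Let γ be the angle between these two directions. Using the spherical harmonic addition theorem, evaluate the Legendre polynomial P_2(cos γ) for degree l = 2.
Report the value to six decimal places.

0.448926

Expand P_2 via completeness: Σ_{m} conj(Y_{2,m}) at Ω₁ times Y_{2,m} at Ω₂ —
  [-2]  conj(Y_{2,-2})(Ω₁) = 0.05339 - 0.22277j ; Y_{2,-2}(Ω₂) = -0.18854 + 0.00521j ; Δ = -0.00891 + 0.04228j
  [-1]  conj(Y_{2,-1})(Ω₁) = -0.29800 + 0.23502j ; Y_{2,-1}(Ω₂) = -0.00533 - 0.38613j ; Δ = 0.09234 + 0.11381j
  [+0]  conj(Y_{2,0})(Ω₁) = 0.06965 + 0.00000j ; Y_{2,0}(Ω₂) = 0.16877 + 0.00000j ; Δ = 0.01175 + 0.00000j
  [+1]  conj(Y_{2,1})(Ω₁) = 0.29800 + 0.23502j ; Y_{2,1}(Ω₂) = 0.00533 - 0.38613j ; Δ = 0.09234 - 0.11381j
  [+2]  conj(Y_{2,2})(Ω₁) = 0.05339 + 0.22277j ; Y_{2,2}(Ω₂) = -0.18854 - 0.00521j ; Δ = -0.00891 - 0.04228j
Accumulated sum 0.17862 + 0.00000j; after 4π/(2l+1) scaling, 0.44893 + 0.00000j ⇒ P_2 = 0.448926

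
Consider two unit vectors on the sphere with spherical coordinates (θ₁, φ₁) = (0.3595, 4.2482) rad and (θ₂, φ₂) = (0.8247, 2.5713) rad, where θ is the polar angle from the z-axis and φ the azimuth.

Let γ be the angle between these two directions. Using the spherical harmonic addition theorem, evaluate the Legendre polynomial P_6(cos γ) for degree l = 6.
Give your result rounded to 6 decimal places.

Addition theorem: P_6(cos γ) = (4π/13) Σ_m Y*_{lm}(Ω₁) Y_{lm}(Ω₂), m = −6…6:
  [-6]  conj(Y_{6,-6})(Ω₁) = (0.000858, 0.000320) ; Y_{6,-6}(Ω₂) = (-0.072803, -0.020948) ; Δ = (-0.000056, -0.000041)
  [-5]  conj(Y_{6,-5})(Ω₁) = (-0.006176, 0.005755) ; Y_{6,-5}(Ω₂) = (0.232433, -0.069394) ; Δ = (-0.001036, 0.001766)
  [-4]  conj(Y_{6,-4})(Ω₁) = (-0.013318, -0.045295) ; Y_{6,-4}(Ω₂) = (-0.275246, 0.319987) ; Δ = (0.018160, 0.008206)
  [-3]  conj(Y_{6,-3})(Ω₁) = (0.173461, 0.031247) ; Y_{6,-3}(Ω₂) = (0.050560, -0.358566) ; Δ = (0.019974, -0.060617)
  [-2]  conj(Y_{6,-2})(Ω₁) = (-0.255151, 0.340970) ; Y_{6,-2}(Ω₂) = (-0.021100, -0.045982) ; Δ = (0.021062, 0.004538)
  [-1]  conj(Y_{6,-1})(Ω₁) = (-0.245986, -0.491307) ; Y_{6,-1}(Ω₂) = (0.314060, 0.201432) ; Δ = (0.021711, -0.203850)
  [+0]  conj(Y_{6,0})(Ω₁) = (0.035563, -0.000000) ; Y_{6,0}(Ω₂) = (-0.057058, 0.000000) ; Δ = (-0.002029, 0.000000)
  [+1]  conj(Y_{6,1})(Ω₁) = (0.245986, -0.491307) ; Y_{6,1}(Ω₂) = (-0.314060, 0.201432) ; Δ = (0.021711, 0.203850)
  [+2]  conj(Y_{6,2})(Ω₁) = (-0.255151, -0.340970) ; Y_{6,2}(Ω₂) = (-0.021100, 0.045982) ; Δ = (0.021062, -0.004538)
  [+3]  conj(Y_{6,3})(Ω₁) = (-0.173461, 0.031247) ; Y_{6,3}(Ω₂) = (-0.050560, -0.358566) ; Δ = (0.019974, 0.060617)
  [+4]  conj(Y_{6,4})(Ω₁) = (-0.013318, 0.045295) ; Y_{6,4}(Ω₂) = (-0.275246, -0.319987) ; Δ = (0.018160, -0.008206)
  [+5]  conj(Y_{6,5})(Ω₁) = (0.006176, 0.005755) ; Y_{6,5}(Ω₂) = (-0.232433, -0.069394) ; Δ = (-0.001036, -0.001766)
  [+6]  conj(Y_{6,6})(Ω₁) = (0.000858, -0.000320) ; Y_{6,6}(Ω₂) = (-0.072803, 0.020948) ; Δ = (-0.000056, 0.000041)
Total Σ_m = (0.157601, 0.000000). Multiply by 0.966644: (0.152344, 0.000000). P_6(cos γ) = 0.152344

0.152344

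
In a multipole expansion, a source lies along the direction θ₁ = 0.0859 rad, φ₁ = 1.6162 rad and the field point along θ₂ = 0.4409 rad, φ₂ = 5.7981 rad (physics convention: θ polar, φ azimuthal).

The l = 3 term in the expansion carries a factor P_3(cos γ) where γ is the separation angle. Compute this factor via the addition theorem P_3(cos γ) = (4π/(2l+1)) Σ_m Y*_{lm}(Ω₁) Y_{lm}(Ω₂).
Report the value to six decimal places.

0.394530

Addition theorem: P_3(cos γ) = (4π/7) Σ_m Y*_{lm}(Ω₁) Y_{lm}(Ω₂), m = −3…3:
  m=-3: +0.000036-0.000261i × +0.003738+0.032210i = +0.000009+0.000000i  (running Σ = +0.000009+0.000000i)
  m=-2: -0.007464-0.000680i × +0.095129+0.138864i = -0.000616-0.001101i  (running Σ = -0.000607-0.001101i)
  m=-1: -0.004988+0.109775i × +0.376930+0.198677i = -0.023690+0.040386i  (running Σ = -0.024297+0.039285i)
  m=0: +0.729917-0.000000i × +0.367663+0.000000i = +0.268363+0.000000i  (running Σ = +0.244066+0.039285i)
  m=1: +0.004988+0.109775i × -0.376930+0.198677i = -0.023690-0.040386i  (running Σ = +0.220377-0.001101i)
  m=2: -0.007464+0.000680i × +0.095129-0.138864i = -0.000616+0.001101i  (running Σ = +0.219761+0.000000i)
  m=3: -0.000036-0.000261i × -0.003738+0.032210i = +0.000009-0.000000i  (running Σ = +0.219770-0.000000i)
Total Σ_m = +0.219770-0.000000i. Multiply by 1.795196: +0.394530-0.000000i. P_3(cos γ) = 0.394530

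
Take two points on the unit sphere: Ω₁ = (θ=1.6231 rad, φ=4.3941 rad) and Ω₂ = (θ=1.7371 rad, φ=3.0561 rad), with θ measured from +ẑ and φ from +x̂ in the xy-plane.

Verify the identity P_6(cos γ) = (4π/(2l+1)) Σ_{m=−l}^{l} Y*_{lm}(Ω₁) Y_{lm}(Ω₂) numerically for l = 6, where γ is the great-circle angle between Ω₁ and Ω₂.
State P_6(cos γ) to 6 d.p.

Term-by-term m-sum for l=6 (normalisation 4π/13 = 0.966644):
  [-6]  conj(Y_{6,-6})(Ω₁) = +0.159305+0.451875i ; Y_{6,-6}(Ω₂) = +0.387247+0.218115i ; Δ = -0.036871+0.209734i
  [-5]  conj(Y_{6,-5})(Ω₁) = +0.086873-0.001794i ; Y_{6,-5}(Ω₂) = +0.235177+0.107136i ; Δ = +0.020623+0.008885i
  [-4]  conj(Y_{6,-4})(Ω₁) = -0.100932+0.329033i ; Y_{6,-4}(Ω₂) = -0.222112-0.079062i ; Δ = +0.048432-0.065102i
  [-3]  conj(Y_{6,-3})(Ω₁) = +0.082216+0.058191i ; Y_{6,-3}(Ω₂) = -0.269978-0.070803i ; Δ = -0.018076-0.021531i
  [-2]  conj(Y_{6,-2})(Ω₁) = -0.248402+0.183628i ; Y_{6,-2}(Ω₂) = +0.165917+0.028649i ; Δ = -0.046475+0.023351i
  [-1]  conj(Y_{6,-1})(Ω₁) = +0.033104+0.100471i ; Y_{6,-1}(Ω₂) = +0.281627+0.024136i ; Δ = +0.006898+0.029094i
  [+0]  conj(Y_{6,0})(Ω₁) = -0.299752-0.000000i ; Y_{6,0}(Ω₂) = -0.149673+0.000000i ; Δ = +0.044865+0.000000i
  [+1]  conj(Y_{6,1})(Ω₁) = -0.033104+0.100471i ; Y_{6,1}(Ω₂) = -0.281627+0.024136i ; Δ = +0.006898-0.029094i
  [+2]  conj(Y_{6,2})(Ω₁) = -0.248402-0.183628i ; Y_{6,2}(Ω₂) = +0.165917-0.028649i ; Δ = -0.046475-0.023351i
  [+3]  conj(Y_{6,3})(Ω₁) = -0.082216+0.058191i ; Y_{6,3}(Ω₂) = +0.269978-0.070803i ; Δ = -0.018076+0.021531i
  [+4]  conj(Y_{6,4})(Ω₁) = -0.100932-0.329033i ; Y_{6,4}(Ω₂) = -0.222112+0.079062i ; Δ = +0.048432+0.065102i
  [+5]  conj(Y_{6,5})(Ω₁) = -0.086873-0.001794i ; Y_{6,5}(Ω₂) = -0.235177+0.107136i ; Δ = +0.020623-0.008885i
  [+6]  conj(Y_{6,6})(Ω₁) = +0.159305-0.451875i ; Y_{6,6}(Ω₂) = +0.387247-0.218115i ; Δ = -0.036871-0.209734i
Σ over m = -0.006073+0.000000i; ×(4π/13) → -0.005871+0.000000i. Real part: -0.005871

-0.005871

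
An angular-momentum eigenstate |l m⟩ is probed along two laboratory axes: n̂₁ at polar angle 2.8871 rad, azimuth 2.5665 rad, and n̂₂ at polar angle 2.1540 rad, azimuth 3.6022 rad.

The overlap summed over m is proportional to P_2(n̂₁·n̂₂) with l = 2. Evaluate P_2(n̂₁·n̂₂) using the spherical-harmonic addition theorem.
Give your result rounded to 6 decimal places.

0.114628

Summing Y*_{l m}(θ₁,φ₁)·Y_{l m}(θ₂,φ₂) over m ∈ [−2, 2]; prefactor 4π/(2·2+1) = 2.513274:
  m=-2: +0.009997-0.022348i × +0.162783-0.214317i = -0.003162-0.005780i  (running Σ = -0.003162-0.005780i)
  m=-1: +0.157950-0.102380i × +0.318109-0.157847i = +0.034085-0.057500i  (running Σ = +0.030923-0.063280i)
  m=0: +0.570814-0.000000i × -0.028444+0.000000i = -0.016236+0.000000i  (running Σ = +0.014687-0.063280i)
  m=1: -0.157950-0.102380i × -0.318109-0.157847i = +0.034085+0.057500i  (running Σ = +0.048771-0.005780i)
  m=2: +0.009997+0.022348i × +0.162783+0.214317i = -0.003162+0.005780i  (running Σ = +0.045609-0.000000i)
Total Σ_m = +0.045609-0.000000i. Multiply by 2.513274: +0.114628-0.000000i. P_2(cos γ) = 0.114628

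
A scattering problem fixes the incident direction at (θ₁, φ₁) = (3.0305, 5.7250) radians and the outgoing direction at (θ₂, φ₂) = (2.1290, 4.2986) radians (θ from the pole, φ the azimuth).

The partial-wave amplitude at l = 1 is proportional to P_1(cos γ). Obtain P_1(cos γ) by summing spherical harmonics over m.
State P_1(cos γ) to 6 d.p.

0.539930

Expand P_1 via completeness: Σ_{m} conj(Y_{1,m}) at Ω₁ times Y_{1,m} at Ω₂ —
  [-1]  conj(Y_{1,-1})(Ω₁) = 0.03249 - 0.02029j ; Y_{1,-1}(Ω₂) = -0.11783 + 0.26832j ; Δ = 0.00162 + 0.01111j
  [+0]  conj(Y_{1,0})(Ω₁) = -0.48559 + 0.00000j ; Y_{1,0}(Ω₂) = -0.25879 + 0.00000j ; Δ = 0.12567 + 0.00000j
  [+1]  conj(Y_{1,1})(Ω₁) = -0.03249 - 0.02029j ; Y_{1,1}(Ω₂) = 0.11783 + 0.26832j ; Δ = 0.00162 - 0.01111j
Total Σ_m = 0.12890 + 0.00000j. Multiply by 4.188790: 0.53993 + 0.00000j. P_1(cos γ) = 0.539930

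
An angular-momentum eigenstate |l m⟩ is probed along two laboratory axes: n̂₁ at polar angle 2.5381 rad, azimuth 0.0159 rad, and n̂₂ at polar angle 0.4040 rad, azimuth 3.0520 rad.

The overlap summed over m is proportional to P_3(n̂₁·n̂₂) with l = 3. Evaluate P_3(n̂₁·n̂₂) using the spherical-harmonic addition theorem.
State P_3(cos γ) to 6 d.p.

Summing Y*_{l m}(θ₁,φ₁)·Y_{l m}(θ₂,φ₂) over m ∈ [−3, 3]; prefactor 4π/(2·3+1) = 1.795196:
  term(m=-3) = (-0.001837, -0.000602)   from Y*(Ω₁)=(0.076177, 0.003636), Y(Ω₂)=(-0.024434, -0.006730)
  term(m=-2) = (-0.038482, -0.008242)   from Y*(Ω₁)=(-0.270881, -0.008617), Y(Ω₂)=(0.142886, 0.025881)
  term(m=-1) = (-0.178700, -0.018922)   from Y*(Ω₁)=(0.438225, 0.006968), Y(Ω₂)=(-0.408366, -0.036685)
  term(m=+0) = (-0.050414, -0.000000)   from Y*(Ω₁)=(-0.119706, -0.000000), Y(Ω₂)=(0.421151, 0.000000)
  term(m=+1) = (-0.178700, 0.018922)   from Y*(Ω₁)=(-0.438225, 0.006968), Y(Ω₂)=(0.408366, -0.036685)
  term(m=+2) = (-0.038482, 0.008242)   from Y*(Ω₁)=(-0.270881, 0.008617), Y(Ω₂)=(0.142886, -0.025881)
  term(m=+3) = (-0.001837, 0.000602)   from Y*(Ω₁)=(-0.076177, 0.003636), Y(Ω₂)=(0.024434, -0.006730)
Total Σ_m = (-0.488453, 0.000000). Multiply by 1.795196: (-0.876869, 0.000000). P_3(cos γ) = -0.876869

-0.876869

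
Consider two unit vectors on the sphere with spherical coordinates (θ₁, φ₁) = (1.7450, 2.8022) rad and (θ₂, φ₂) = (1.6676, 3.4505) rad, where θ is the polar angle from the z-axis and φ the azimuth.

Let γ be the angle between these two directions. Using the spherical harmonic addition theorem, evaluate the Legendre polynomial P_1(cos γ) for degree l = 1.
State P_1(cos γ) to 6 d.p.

Summing Y*_{l m}(θ₁,φ₁)·Y_{l m}(θ₂,φ₂) over m ∈ [−1, 1]; prefactor 4π/(2·1+1) = 4.188790:
  m=-1: -0.32086 + 0.11328j × -0.32760 + 0.10454j = 0.09327 - 0.07065j  (running Σ = 0.09327 - 0.07065j)
  m=0: -0.08469 + 0.00000j × -0.04722 + 0.00000j = 0.00400 + 0.00000j  (running Σ = 0.09727 - 0.07065j)
  m=1: 0.32086 + 0.11328j × 0.32760 + 0.10454j = 0.09327 + 0.07065j  (running Σ = 0.19054 + 0.00000j)
Total Σ_m = 0.19054 + 0.00000j. Multiply by 4.188790: 0.79812 + 0.00000j. P_1(cos γ) = 0.798124

0.798124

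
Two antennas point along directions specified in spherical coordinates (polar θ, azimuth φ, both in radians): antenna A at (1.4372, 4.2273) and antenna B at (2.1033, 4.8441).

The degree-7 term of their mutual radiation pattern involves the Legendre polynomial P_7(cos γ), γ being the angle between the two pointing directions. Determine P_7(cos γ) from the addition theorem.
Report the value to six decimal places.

Term-by-term m-sum for l=7 (normalisation 4π/15 = 0.837758):
  term(m=-7) = (-0.031823, 0.076377)   from Y*(Ω₁)=(-0.118032, -0.454598), Y(Ω₂)=(-0.140371, -0.106449)
  term(m=-6) = (0.077767, -0.048670)   from Y*(Ω₁)=(0.229905, 0.054088), Y(Ω₂)=(0.273324, -0.275998)
  term(m=-5) = (0.110336, 0.006362)   from Y*(Ω₁)=(0.177213, -0.203629), Y(Ω₂)=(0.250552, 0.323798)
  term(m=-4) = (-0.014688, -0.011742)   from Y*(Ω₁)=(0.094340, 0.243549), Y(Ω₂)=(-0.062236, 0.036202)
  term(m=-3) = (0.017778, 0.061917)   from Y*(Ω₁)=(0.200492, 0.023266), Y(Ω₂)=(0.122855, 0.294568)
  term(m=-2) = (0.020141, -0.057449)   from Y*(Ω₁)=(-0.151477, 0.221119), Y(Ω₂)=(-0.219294, 0.059141)
  term(m=-1) = (-0.033367, 0.023660)   from Y*(Ω₁)=(0.081419, 0.154466), Y(Ω₂)=(0.030765, 0.232228)
  term(m=+0) = (0.070043, 0.000000)   from Y*(Ω₁)=(-0.269470, -0.000000), Y(Ω₂)=(-0.259930, 0.000000)
  term(m=+1) = (-0.033367, -0.023660)   from Y*(Ω₁)=(-0.081419, 0.154466), Y(Ω₂)=(-0.030765, 0.232228)
  term(m=+2) = (0.020141, 0.057449)   from Y*(Ω₁)=(-0.151477, -0.221119), Y(Ω₂)=(-0.219294, -0.059141)
  term(m=+3) = (0.017778, -0.061917)   from Y*(Ω₁)=(-0.200492, 0.023266), Y(Ω₂)=(-0.122855, 0.294568)
  term(m=+4) = (-0.014688, 0.011742)   from Y*(Ω₁)=(0.094340, -0.243549), Y(Ω₂)=(-0.062236, -0.036202)
  term(m=+5) = (0.110336, -0.006362)   from Y*(Ω₁)=(-0.177213, -0.203629), Y(Ω₂)=(-0.250552, 0.323798)
  term(m=+6) = (0.077767, 0.048670)   from Y*(Ω₁)=(0.229905, -0.054088), Y(Ω₂)=(0.273324, 0.275998)
  term(m=+7) = (-0.031823, -0.076377)   from Y*(Ω₁)=(0.118032, -0.454598), Y(Ω₂)=(0.140371, -0.106449)
Accumulated sum (0.362329, 0.000000); after 4π/(2l+1) scaling, (0.303544, 0.000000) ⇒ P_7 = 0.303544

0.303544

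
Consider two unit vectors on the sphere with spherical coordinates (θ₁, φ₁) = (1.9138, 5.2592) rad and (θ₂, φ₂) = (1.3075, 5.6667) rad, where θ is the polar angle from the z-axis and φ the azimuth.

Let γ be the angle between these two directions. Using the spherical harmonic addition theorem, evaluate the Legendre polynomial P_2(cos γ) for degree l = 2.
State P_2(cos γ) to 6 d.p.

Expand P_2 via completeness: Σ_{m} conj(Y_{2,m}) at Ω₁ times Y_{2,m} at Ω₂ —
  [-2]  conj(Y_{2,-2})(Ω₁) = -0.157338-0.304315i ; Y_{2,-2}(Ω₂) = +0.119353+0.339755i ; Δ = +0.084614-0.089777i
  [-1]  conj(Y_{2,-1})(Ω₁) = -0.127229+0.209008i ; Y_{2,-1}(Ω₂) = +0.158400+0.112245i ; Δ = -0.043613+0.018826i
  [+0]  conj(Y_{2,0})(Ω₁) = -0.208370-0.000000i ; Y_{2,0}(Ω₂) = -0.251300+0.000000i ; Δ = +0.052363+0.000000i
  [+1]  conj(Y_{2,1})(Ω₁) = +0.127229+0.209008i ; Y_{2,1}(Ω₂) = -0.158400+0.112245i ; Δ = -0.043613-0.018826i
  [+2]  conj(Y_{2,2})(Ω₁) = -0.157338+0.304315i ; Y_{2,2}(Ω₂) = +0.119353-0.339755i ; Δ = +0.084614+0.089777i
Accumulated sum +0.134365+0.000000i; after 4π/(2l+1) scaling, +0.337695+0.000000i ⇒ P_2 = 0.337695

0.337695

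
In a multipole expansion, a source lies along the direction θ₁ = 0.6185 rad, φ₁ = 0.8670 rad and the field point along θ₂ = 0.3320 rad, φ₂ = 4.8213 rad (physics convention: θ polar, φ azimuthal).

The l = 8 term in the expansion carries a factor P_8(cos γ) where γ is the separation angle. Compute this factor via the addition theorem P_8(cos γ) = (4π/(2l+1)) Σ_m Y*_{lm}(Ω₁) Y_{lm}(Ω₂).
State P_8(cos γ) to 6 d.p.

Expand P_8 via completeness: Σ_{m} conj(Y_{8,m}) at Ω₁ times Y_{8,m} at Ω₂ —
  [-8]  conj(Y_{8,-8})(Ω₁) = (0.005230, 0.003999) ; Y_{8,-8}(Ω₂) = (0.000042, -0.000050) ; Δ = (0.000000, -0.000000)
  [-7]  conj(Y_{8,-7})(Ω₁) = (0.036160, -0.007866) ; Y_{8,-7}(Ω₂) = (-0.000526, -0.000551) ; Δ = (-0.000023, -0.000016)
  [-6]  conj(Y_{8,-6})(Ω₁) = (0.060247, -0.113057) ; Y_{8,-6}(Ω₂) = (-0.004445, 0.003404) ; Δ = (0.000117, 0.000708)
  [-5]  conj(Y_{8,-5})(Ω₁) = (-0.111303, -0.280792) ; Y_{8,-5}(Ω₂) = (0.015244, 0.025170) ; Δ = (0.005371, -0.007082)
  [-4]  conj(Y_{8,-4})(Ω₁) = (-0.448454, -0.151809) ; Y_{8,-4}(Ω₂) = (0.102747, -0.047826) ; Δ = (-0.053338, 0.005850)
  [-3]  conj(Y_{8,-3})(Ω₁) = (-0.348036, 0.208904) ; Y_{8,-3}(Ω₂) = (-0.100173, -0.295601) ; Δ = (0.096616, 0.081953)
  [-2]  conj(Y_{8,-2})(Ω₁) = (0.004900, -0.029755) ; Y_{8,-2}(Ω₂) = (-0.547307, 0.121137) ; Δ = (0.000923, 0.016879)
  [-1]  conj(Y_{8,-1})(Ω₁) = (-0.268171, -0.315942) ; Y_{8,-1}(Ω₂) = (0.051551, 0.471462) ; Δ = (0.135130, -0.142720)
  [+0]  conj(Y_{8,0})(Ω₁) = (-0.107521, -0.000000) ; Y_{8,0}(Ω₂) = (-0.228467, 0.000000) ; Δ = (0.024565, 0.000000)
  [+1]  conj(Y_{8,1})(Ω₁) = (0.268171, -0.315942) ; Y_{8,1}(Ω₂) = (-0.051551, 0.471462) ; Δ = (0.135130, 0.142720)
  [+2]  conj(Y_{8,2})(Ω₁) = (0.004900, 0.029755) ; Y_{8,2}(Ω₂) = (-0.547307, -0.121137) ; Δ = (0.000923, -0.016879)
  [+3]  conj(Y_{8,3})(Ω₁) = (0.348036, 0.208904) ; Y_{8,3}(Ω₂) = (0.100173, -0.295601) ; Δ = (0.096616, -0.081953)
  [+4]  conj(Y_{8,4})(Ω₁) = (-0.448454, 0.151809) ; Y_{8,4}(Ω₂) = (0.102747, 0.047826) ; Δ = (-0.053338, -0.005850)
  [+5]  conj(Y_{8,5})(Ω₁) = (0.111303, -0.280792) ; Y_{8,5}(Ω₂) = (-0.015244, 0.025170) ; Δ = (0.005371, 0.007082)
  [+6]  conj(Y_{8,6})(Ω₁) = (0.060247, 0.113057) ; Y_{8,6}(Ω₂) = (-0.004445, -0.003404) ; Δ = (0.000117, -0.000708)
  [+7]  conj(Y_{8,7})(Ω₁) = (-0.036160, -0.007866) ; Y_{8,7}(Ω₂) = (0.000526, -0.000551) ; Δ = (-0.000023, 0.000016)
  [+8]  conj(Y_{8,8})(Ω₁) = (0.005230, -0.003999) ; Y_{8,8}(Ω₂) = (0.000042, 0.000050) ; Δ = (0.000000, 0.000000)
Total Σ_m = (0.394157, -0.000000). Multiply by 0.739198: (0.291361, -0.000000). P_8(cos γ) = 0.291361

0.291361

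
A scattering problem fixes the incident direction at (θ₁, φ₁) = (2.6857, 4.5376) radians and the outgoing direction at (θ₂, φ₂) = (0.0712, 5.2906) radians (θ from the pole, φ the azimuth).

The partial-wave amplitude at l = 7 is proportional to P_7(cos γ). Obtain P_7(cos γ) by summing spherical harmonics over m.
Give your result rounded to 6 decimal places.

0.411655

Summing Y*_{l m}(θ₁,φ₁)·Y_{l m}(θ₂,φ₂) over m ∈ [−7, 7]; prefactor 4π/(2·7+1) = 0.837758:
  term(m=-7) = 0.00000 + 0.00000j   from Y*(Ω₁)=0.00151 + 0.00055j, Y(Ω₂)=0.00000 + 0.00000j
  term(m=-6) = 0.00000 - 0.00000j   from Y*(Ω₁)=0.00610 - 0.01060j, Y(Ω₂)=0.00000 - 0.00000j
  term(m=-5) = -0.00000 + 0.00000j   from Y*(Ω₁)=-0.04412 - 0.03693j, Y(Ω₂)=0.00000 - 0.00001j
  term(m=-4) = 0.00003 + 0.00000j   from Y*(Ω₁)=-0.14173 + 0.11918j, Y(Ω₂)=-0.00013 - 0.00014j
  term(m=-3) = -0.00081 - 0.00098j   from Y*(Ω₁)=0.20198 + 0.34921j, Y(Ω₂)=-0.00310 + 0.00051j
  term(m=-2) = -0.00126 + 0.01947j   from Y*(Ω₁)=0.49267 - 0.17960j, Y(Ω₂)=-0.01498 + 0.03406j
  term(m=-1) = 0.03976 - 0.03726j   from Y*(Ω₁)=-0.03373 - 0.19098j, Y(Ω₂)=0.15356 + 0.23530j
  term(m=+0) = 0.41593 + 0.00000j   from Y*(Ω₁)=0.40923 + 0.00000j, Y(Ω₂)=1.01636 + 0.00000j
  term(m=+1) = 0.03976 + 0.03726j   from Y*(Ω₁)=0.03373 - 0.19098j, Y(Ω₂)=-0.15356 + 0.23530j
  term(m=+2) = -0.00126 - 0.01947j   from Y*(Ω₁)=0.49267 + 0.17960j, Y(Ω₂)=-0.01498 - 0.03406j
  term(m=+3) = -0.00081 + 0.00098j   from Y*(Ω₁)=-0.20198 + 0.34921j, Y(Ω₂)=0.00310 + 0.00051j
  term(m=+4) = 0.00003 - 0.00000j   from Y*(Ω₁)=-0.14173 - 0.11918j, Y(Ω₂)=-0.00013 + 0.00014j
  term(m=+5) = -0.00000 - 0.00000j   from Y*(Ω₁)=0.04412 - 0.03693j, Y(Ω₂)=-0.00000 - 0.00001j
  term(m=+6) = 0.00000 + 0.00000j   from Y*(Ω₁)=0.00610 + 0.01060j, Y(Ω₂)=0.00000 + 0.00000j
  term(m=+7) = 0.00000 - 0.00000j   from Y*(Ω₁)=-0.00151 + 0.00055j, Y(Ω₂)=-0.00000 + 0.00000j
Σ over m = 0.49138 + 0.00000j; ×(4π/15) → 0.41165 + 0.00000j. Real part: 0.411655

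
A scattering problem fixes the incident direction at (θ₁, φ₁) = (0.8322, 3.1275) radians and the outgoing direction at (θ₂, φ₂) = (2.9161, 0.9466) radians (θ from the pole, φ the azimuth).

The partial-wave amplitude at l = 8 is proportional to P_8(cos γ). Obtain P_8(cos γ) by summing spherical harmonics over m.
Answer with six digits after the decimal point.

Addition theorem: P_8(cos γ) = (4π/17) Σ_m Y*_{lm}(Ω₁) Y_{lm}(Ω₂), m = −8…8:
  m=-8: Y*=(0.045762, -0.005181)  Y=(0.000001, -0.000003)  product (0.000000, -0.000000)
  m=-7: Y*=(-0.166918, 0.016520)  Y=(-0.000053, 0.000019)  product (0.000009, -0.000004)
  m=-6: Y*=(0.355463, -0.030128)  Y=(0.000513, 0.000354)  product (0.000193, 0.000110)
  m=-5: Y*=(-0.458540, 0.032364)  Y=(-0.000103, -0.004981)  product (0.000208, 0.002281)
  m=-4: Y*=(0.259404, -0.014638)  Y=(-0.023624, 0.017766)  product (-0.005868, 0.004954)
  m=-3: Y*=(0.183450, -0.007761)  Y=(0.122639, 0.038178)  product (0.022794, 0.006052)
  m=-2: Y*=(-0.371051, 0.010461)  Y=(-0.122097, -0.365496)  product (0.049128, 0.134341)
  m=-1: Y*=(-0.016702, 0.000235)  Y=(-0.396493, 0.550484)  product (0.006493, -0.009287)
  m=+0: Y*=(0.369591, -0.000000)  Y=(0.317104, 0.000000)  product (0.117199, 0.000000)
  m=+1: Y*=(0.016702, 0.000235)  Y=(0.396493, 0.550484)  product (0.006493, 0.009287)
  m=+2: Y*=(-0.371051, -0.010461)  Y=(-0.122097, 0.365496)  product (0.049128, -0.134341)
  m=+3: Y*=(-0.183450, -0.007761)  Y=(-0.122639, 0.038178)  product (0.022794, -0.006052)
  m=+4: Y*=(0.259404, 0.014638)  Y=(-0.023624, -0.017766)  product (-0.005868, -0.004954)
  m=+5: Y*=(0.458540, 0.032364)  Y=(0.000103, -0.004981)  product (0.000208, -0.002281)
  m=+6: Y*=(0.355463, 0.030128)  Y=(0.000513, -0.000354)  product (0.000193, -0.000110)
  m=+7: Y*=(0.166918, 0.016520)  Y=(0.000053, 0.000019)  product (0.000009, 0.000004)
  m=+8: Y*=(0.045762, 0.005181)  Y=(0.000001, 0.000003)  product (0.000000, 0.000000)
Σ over m = (0.263112, -0.000000); ×(4π/17) → (0.194492, -0.000000). Real part: 0.194492

0.194492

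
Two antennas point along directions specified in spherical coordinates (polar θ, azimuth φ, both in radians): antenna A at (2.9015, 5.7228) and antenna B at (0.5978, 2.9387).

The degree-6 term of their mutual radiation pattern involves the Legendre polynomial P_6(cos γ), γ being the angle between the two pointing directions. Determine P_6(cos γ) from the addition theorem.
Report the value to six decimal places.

-0.038801

Addition theorem: P_6(cos γ) = (4π/13) Σ_m Y*_{lm}(Ω₁) Y_{lm}(Ω₂), m = −6…6:
  m=-6: Y*=(-0.000085, 0.000019)  Y=(0.005315, 0.014406)  product (-0.000001, -0.000001)
  m=-5: Y*=(0.001165, 0.000412)  Y=(-0.041253, -0.066340)  product (-0.000021, -0.000094)
  m=-4: Y*=(-0.006650, -0.008380)  Y=(0.160568, 0.169201)  product (0.000350, -0.002471)
  m=-3: Y*=(0.006913, 0.062386)  Y=(-0.355614, -0.247847)  product (0.013004, -0.023899)
  m=-2: Y*=(0.107278, -0.222067)  Y=(0.389249, 0.167233)  product (0.078895, -0.068499)
  m=-1: Y*=(-0.489238, 0.306990)  Y=(0.017352, 0.003570)  product (-0.009585, 0.003580)
  m=+0: Y*=(0.487400, -0.000000)  Y=(-0.421471, 0.000000)  product (-0.205425, 0.000000)
  m=+1: Y*=(0.489238, 0.306990)  Y=(-0.017352, 0.003570)  product (-0.009585, -0.003580)
  m=+2: Y*=(0.107278, 0.222067)  Y=(0.389249, -0.167233)  product (0.078895, 0.068499)
  m=+3: Y*=(-0.006913, 0.062386)  Y=(0.355614, -0.247847)  product (0.013004, 0.023899)
  m=+4: Y*=(-0.006650, 0.008380)  Y=(0.160568, -0.169201)  product (0.000350, 0.002471)
  m=+5: Y*=(-0.001165, 0.000412)  Y=(0.041253, -0.066340)  product (-0.000021, 0.000094)
  m=+6: Y*=(-0.000085, -0.000019)  Y=(0.005315, -0.014406)  product (-0.000001, 0.000001)
Total Σ_m = (-0.040140, -0.000000). Multiply by 0.966644: (-0.038801, -0.000000). P_6(cos γ) = -0.038801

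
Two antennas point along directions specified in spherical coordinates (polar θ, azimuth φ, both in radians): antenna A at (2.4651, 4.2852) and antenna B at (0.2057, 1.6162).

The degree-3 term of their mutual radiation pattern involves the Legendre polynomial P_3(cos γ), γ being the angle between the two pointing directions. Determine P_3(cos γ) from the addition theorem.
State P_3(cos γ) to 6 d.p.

-0.371639

Expand P_3 via completeness: Σ_{m} conj(Y_{3,m}) at Ω₁ times Y_{3,m} at Ω₂ —
  m=-3: +0.098129+0.029201i × +0.000483+0.003522i = -0.000055+0.000360i  (running Σ = -0.000055+0.000360i)
  m=-2: +0.205119-0.235566i × -0.041565+0.003785i = -0.007634+0.010568i  (running Σ = -0.007690+0.010927i)
  m=-1: -0.171030-0.375705i × -0.011359-0.250014i = -0.091989+0.047028i  (running Σ = -0.099679+0.057955i)
  m=0: -0.011707-0.000000i × +0.654416+0.000000i = -0.007661-0.000000i  (running Σ = -0.107340+0.057955i)
  m=1: +0.171030-0.375705i × +0.011359-0.250014i = -0.091989-0.047028i  (running Σ = -0.199329+0.010927i)
  m=2: +0.205119+0.235566i × -0.041565-0.003785i = -0.007634-0.010568i  (running Σ = -0.206963+0.000360i)
  m=3: -0.098129+0.029201i × -0.000483+0.003522i = -0.000055-0.000360i  (running Σ = -0.207018-0.000000i)
Σ over m = -0.207018-0.000000i; ×(4π/7) → -0.371639-0.000000i. Real part: -0.371639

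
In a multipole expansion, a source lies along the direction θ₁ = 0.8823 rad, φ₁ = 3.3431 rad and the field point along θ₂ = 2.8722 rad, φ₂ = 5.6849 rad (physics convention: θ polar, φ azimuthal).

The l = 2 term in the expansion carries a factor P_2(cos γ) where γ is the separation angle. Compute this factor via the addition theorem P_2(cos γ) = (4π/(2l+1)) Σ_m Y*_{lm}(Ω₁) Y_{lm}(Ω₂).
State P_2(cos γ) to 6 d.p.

0.356572

Expand P_2 via completeness: Σ_{m} conj(Y_{2,m}) at Ω₁ times Y_{2,m} at Ω₂ —
  [-2]  conj(Y_{2,-2})(Ω₁) = (0.211880, 0.090335) ; Y_{2,-2}(Ω₂) = (0.010002, 0.025468) ; Δ = (-0.000181, 0.006300)
  [-1]  conj(Y_{2,-1})(Ω₁) = (-0.371373, -0.075864) ; Y_{2,-1}(Ω₂) = (-0.163769, -0.111629) ; Δ = (0.052351, 0.053880)
  [+0]  conj(Y_{2,0})(Ω₁) = (0.066583, -0.000000) ; Y_{2,0}(Ω₂) = (0.563762, 0.000000) ; Δ = (0.037537, 0.000000)
  [+1]  conj(Y_{2,1})(Ω₁) = (0.371373, -0.075864) ; Y_{2,1}(Ω₂) = (0.163769, -0.111629) ; Δ = (0.052351, -0.053880)
  [+2]  conj(Y_{2,2})(Ω₁) = (0.211880, -0.090335) ; Y_{2,2}(Ω₂) = (0.010002, -0.025468) ; Δ = (-0.000181, -0.006300)
Accumulated sum (0.141876, 0.000000); after 4π/(2l+1) scaling, (0.356572, 0.000000) ⇒ P_2 = 0.356572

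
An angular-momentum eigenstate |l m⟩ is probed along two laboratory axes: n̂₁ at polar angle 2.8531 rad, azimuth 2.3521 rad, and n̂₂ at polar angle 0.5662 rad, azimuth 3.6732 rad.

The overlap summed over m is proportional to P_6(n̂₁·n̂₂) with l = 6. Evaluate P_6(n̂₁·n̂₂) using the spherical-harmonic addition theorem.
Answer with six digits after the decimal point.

Summing Y*_{l m}(θ₁,φ₁)·Y_{l m}(θ₂,φ₂) over m ∈ [−6, 6]; prefactor 4π/(2·6+1) = 0.966644:
  [-6]  conj(Y_{6,-6})(Ω₁) = (0.000006, 0.000256) ; Y_{6,-6}(Ω₂) = (-0.011497, 0.000553) ; Δ = (-0.000000, -0.000003)
  [-5]  conj(Y_{6,-5})(Ω₁) = (-0.002071, 0.002157) ; Y_{6,-5}(Ω₂) = (0.055540, 0.029166) ; Δ = (-0.000178, 0.000059)
  [-4]  conj(Y_{6,-4})(Ω₁) = (-0.021292, 0.000349) ; Y_{6,-4}(Ω₂) = (-0.106507, -0.171541) ; Δ = (0.002328, 0.003615)
  [-3]  conj(Y_{6,-3})(Ω₁) = (-0.073180, -0.071404) ; Y_{6,-3}(Ω₂) = (0.009856, 0.410143) ; Δ = (0.028565, -0.030718)
  [-2]  conj(Y_{6,-2})(Ω₁) = (-0.002662, -0.325071) ; Y_{6,-2}(Ω₂) = (0.224138, -0.402990) ; Δ = (-0.131597, -0.071788)
  [-1]  conj(Y_{6,-1})(Ω₁) = (0.419559, -0.423009) ; Y_{6,-1}(Ω₂) = (-0.060015, 0.035294) ; Δ = (-0.010250, 0.040195)
  [+0]  conj(Y_{6,0})(Ω₁) = (0.302302, -0.000000) ; Y_{6,0}(Ω₂) = (-0.416211, 0.000000) ; Δ = (-0.125821, 0.000000)
  [+1]  conj(Y_{6,1})(Ω₁) = (-0.419559, -0.423009) ; Y_{6,1}(Ω₂) = (0.060015, 0.035294) ; Δ = (-0.010250, -0.040195)
  [+2]  conj(Y_{6,2})(Ω₁) = (-0.002662, 0.325071) ; Y_{6,2}(Ω₂) = (0.224138, 0.402990) ; Δ = (-0.131597, 0.071788)
  [+3]  conj(Y_{6,3})(Ω₁) = (0.073180, -0.071404) ; Y_{6,3}(Ω₂) = (-0.009856, 0.410143) ; Δ = (0.028565, 0.030718)
  [+4]  conj(Y_{6,4})(Ω₁) = (-0.021292, -0.000349) ; Y_{6,4}(Ω₂) = (-0.106507, 0.171541) ; Δ = (0.002328, -0.003615)
  [+5]  conj(Y_{6,5})(Ω₁) = (0.002071, 0.002157) ; Y_{6,5}(Ω₂) = (-0.055540, 0.029166) ; Δ = (-0.000178, -0.000059)
  [+6]  conj(Y_{6,6})(Ω₁) = (0.000006, -0.000256) ; Y_{6,6}(Ω₂) = (-0.011497, -0.000553) ; Δ = (-0.000000, 0.000003)
Accumulated sum (-0.348088, -0.000000); after 4π/(2l+1) scaling, (-0.336477, -0.000000) ⇒ P_6 = -0.336477

-0.336477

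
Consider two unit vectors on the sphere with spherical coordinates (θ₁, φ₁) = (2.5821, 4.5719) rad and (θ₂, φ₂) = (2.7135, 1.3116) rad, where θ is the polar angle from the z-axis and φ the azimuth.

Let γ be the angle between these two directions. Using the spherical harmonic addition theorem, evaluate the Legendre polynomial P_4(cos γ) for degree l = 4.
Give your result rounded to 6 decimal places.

-0.361753

Expand P_4 via completeness: Σ_{m} conj(Y_{4,m}) at Ω₁ times Y_{4,m} at Ω₂ —
  term(m=-4) = (0.000411, 0.000211)   from Y*(Ω₁)=(0.029717, -0.018712), Y(Ω₂)=(0.006690, 0.011313)
  term(m=-3) = (-0.012111, -0.004505)   from Y*(Ω₁)=(-0.064887, -0.144729), Y(Ω₂)=(0.057155, -0.058055)
  term(m=-2) = (0.101960, 0.024672)   from Y*(Ω₁)=(-0.364705, 0.105259), Y(Ω₂)=(-0.240049, -0.136931)
  term(m=-1) = (-0.213912, -0.025513)   from Y*(Ω₁)=(0.060435, 0.427341), Y(Ω₂)=(-0.127933, 0.482473)
  term(m=+0) = (-0.011782, -0.000000)   from Y*(Ω₁)=(-0.051901, -0.000000), Y(Ω₂)=(0.227015, 0.000000)
  term(m=+1) = (-0.213912, 0.025513)   from Y*(Ω₁)=(-0.060435, 0.427341), Y(Ω₂)=(0.127933, 0.482473)
  term(m=+2) = (0.101960, -0.024672)   from Y*(Ω₁)=(-0.364705, -0.105259), Y(Ω₂)=(-0.240049, 0.136931)
  term(m=+3) = (-0.012111, 0.004505)   from Y*(Ω₁)=(0.064887, -0.144729), Y(Ω₂)=(-0.057155, -0.058055)
  term(m=+4) = (0.000411, -0.000211)   from Y*(Ω₁)=(0.029717, 0.018712), Y(Ω₂)=(0.006690, -0.011313)
Accumulated sum (-0.259087, 0.000000); after 4π/(2l+1) scaling, (-0.361753, 0.000000) ⇒ P_4 = -0.361753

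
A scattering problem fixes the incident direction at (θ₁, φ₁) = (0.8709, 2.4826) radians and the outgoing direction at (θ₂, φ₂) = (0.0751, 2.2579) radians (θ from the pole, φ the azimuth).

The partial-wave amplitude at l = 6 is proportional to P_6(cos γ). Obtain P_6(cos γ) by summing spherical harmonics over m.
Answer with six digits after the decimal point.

-0.119639

Term-by-term m-sum for l=6 (normalisation 4π/13 = 0.966644):
  term(m=-6) = (0.000000, 0.000000)   from Y*(Ω₁)=(-0.066548, 0.070237), Y(Ω₂)=(0.000000, -0.000000)
  term(m=-5) = (0.000000, 0.000001)   from Y*(Ω₁)=(0.278942, -0.043120), Y(Ω₂)=(0.000001, 0.000004)
  term(m=-4) = (0.000030, 0.000038)   from Y*(Ω₁)=(-0.380830, -0.210837), Y(Ω₂)=(-0.000104, -0.000043)
  term(m=-3) = (0.000500, 0.000399)   from Y*(Ω₁)=(0.116042, 0.269802), Y(Ω₂)=(0.001921, -0.001026)
  term(m=-2) = (-0.003898, -0.001880)   from Y*(Ω₁)=(-0.037530, 0.145273), Y(Ω₂)=(-0.005634, 0.028287)
  term(m=-1) = (-0.084016, -0.019203)   from Y*(Ω₁)=(0.283465, -0.219541), Y(Ω₂)=(-0.152467, -0.185827)
  term(m=+0) = (0.050999, 0.000000)   from Y*(Ω₁)=(0.053249, -0.000000), Y(Ω₂)=(0.957746, 0.000000)
  term(m=+1) = (-0.084016, 0.019203)   from Y*(Ω₁)=(-0.283465, -0.219541), Y(Ω₂)=(0.152467, -0.185827)
  term(m=+2) = (-0.003898, 0.001880)   from Y*(Ω₁)=(-0.037530, -0.145273), Y(Ω₂)=(-0.005634, -0.028287)
  term(m=+3) = (0.000500, -0.000399)   from Y*(Ω₁)=(-0.116042, 0.269802), Y(Ω₂)=(-0.001921, -0.001026)
  term(m=+4) = (0.000030, -0.000038)   from Y*(Ω₁)=(-0.380830, 0.210837), Y(Ω₂)=(-0.000104, 0.000043)
  term(m=+5) = (0.000000, -0.000001)   from Y*(Ω₁)=(-0.278942, -0.043120), Y(Ω₂)=(-0.000001, 0.000004)
  term(m=+6) = (0.000000, -0.000000)   from Y*(Ω₁)=(-0.066548, -0.070237), Y(Ω₂)=(0.000000, 0.000000)
Accumulated sum (-0.123767, -0.000000); after 4π/(2l+1) scaling, (-0.119639, -0.000000) ⇒ P_6 = -0.119639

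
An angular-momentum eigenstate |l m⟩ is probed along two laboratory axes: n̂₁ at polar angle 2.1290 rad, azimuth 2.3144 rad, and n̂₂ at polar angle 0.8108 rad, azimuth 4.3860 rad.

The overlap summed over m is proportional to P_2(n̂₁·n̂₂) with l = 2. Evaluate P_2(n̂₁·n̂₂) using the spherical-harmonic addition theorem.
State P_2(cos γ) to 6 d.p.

Expand P_2 via completeness: Σ_{m} conj(Y_{2,m}) at Ω₁ times Y_{2,m} at Ω₂ —
  [-2]  conj(Y_{2,-2})(Ω₁) = -0.02320 - 0.27694j ; Y_{2,-2}(Ω₂) = -0.16122 - 0.12327j ; Δ = -0.03040 + 0.04751j
  [-1]  conj(Y_{2,-1})(Ω₁) = 0.23495 - 0.25546j ; Y_{2,-1}(Ω₂) = -0.12369 + 0.36541j ; Δ = 0.06429 + 0.11745j
  [+0]  conj(Y_{2,0})(Ω₁) = -0.04995 + 0.00000j ; Y_{2,0}(Ω₂) = 0.13367 + 0.00000j ; Δ = -0.00668 + 0.00000j
  [+1]  conj(Y_{2,1})(Ω₁) = -0.23495 - 0.25546j ; Y_{2,1}(Ω₂) = 0.12369 + 0.36541j ; Δ = 0.06429 - 0.11745j
  [+2]  conj(Y_{2,2})(Ω₁) = -0.02320 + 0.27694j ; Y_{2,2}(Ω₂) = -0.16122 + 0.12327j ; Δ = -0.03040 - 0.04751j
Total Σ_m = 0.06110 - 0.00000j. Multiply by 2.513274: 0.15357 - 0.00000j. P_2(cos γ) = 0.153570

0.153570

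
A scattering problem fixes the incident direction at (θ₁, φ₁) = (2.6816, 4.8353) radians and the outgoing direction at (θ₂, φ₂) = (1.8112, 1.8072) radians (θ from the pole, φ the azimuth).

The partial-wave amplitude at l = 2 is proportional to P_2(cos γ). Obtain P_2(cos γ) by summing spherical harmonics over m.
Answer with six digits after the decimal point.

Addition theorem: P_2(cos γ) = (4π/5) Σ_m Y*_{lm}(Ω₁) Y_{lm}(Ω₂), m = −2…2:
  [-2]  conj(Y_{2,-2})(Ω₁) = -0.07384 - 0.01853j ; Y_{2,-2}(Ω₂) = -0.32440 + 0.16593j ; Δ = 0.02703 - 0.00624j
  [-1]  conj(Y_{2,-1})(Ω₁) = -0.03768 + 0.30500j ; Y_{2,-1}(Ω₂) = 0.04184 + 0.17368j ; Δ = -0.05455 + 0.00622j
  [+0]  conj(Y_{2,0})(Ω₁) = 0.44431 + 0.00000j ; Y_{2,0}(Ω₂) = -0.26175 + 0.00000j ; Δ = -0.11630 + 0.00000j
  [+1]  conj(Y_{2,1})(Ω₁) = 0.03768 + 0.30500j ; Y_{2,1}(Ω₂) = -0.04184 + 0.17368j ; Δ = -0.05455 - 0.00622j
  [+2]  conj(Y_{2,2})(Ω₁) = -0.07384 + 0.01853j ; Y_{2,2}(Ω₂) = -0.32440 - 0.16593j ; Δ = 0.02703 + 0.00624j
Total Σ_m = -0.17134 + 0.00000j. Multiply by 2.513274: -0.43063 + 0.00000j. P_2(cos γ) = -0.430627

-0.430627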